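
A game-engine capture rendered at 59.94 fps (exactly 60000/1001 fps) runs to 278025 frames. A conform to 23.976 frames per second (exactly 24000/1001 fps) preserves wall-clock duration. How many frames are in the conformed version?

111210 frames

Frames at target rate = 278025 × (24000/1001) / (60000/1001) = 111210.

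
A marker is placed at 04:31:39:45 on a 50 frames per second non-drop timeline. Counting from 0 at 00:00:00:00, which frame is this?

Total seconds to the label: (4 × 3600 + 31 × 60 + 39) = 16299.
Frame index = 16299 × 50 + 45 = 814995.

frame 814995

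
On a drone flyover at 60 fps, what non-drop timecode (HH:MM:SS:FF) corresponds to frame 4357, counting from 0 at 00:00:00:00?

00:01:12:37

4357 ÷ 60 = 72 full seconds, remainder 37 frames.
72 s = 0 h 1 min 12 s.
Timecode: 00:01:12:37.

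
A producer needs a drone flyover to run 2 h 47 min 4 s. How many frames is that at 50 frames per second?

2 h 47 min 4 s = 10024 s.
Frames = 10024 × 50 = 501200.

501200 frames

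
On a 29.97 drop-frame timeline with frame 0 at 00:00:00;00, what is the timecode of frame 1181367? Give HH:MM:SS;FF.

10:56:58;09

Each 10-minute DF block holds 10 × 60 × 30 − 9 × 2 = 17982 frames. 1181367 ÷ 17982 → 65 full blocks, remainder 12537.
Within the partial block the first minute is 1800 frames and each further minute 1798, so 6 further minute boundaries passed. Total skipped labels = 18 × 65 + 2 × 6 = 1182.
Non-drop label index = 1181367 + 1182 = 1182549; at 30 labels/s that is 10:56:58:09, i.e. DF 10:56:58;09.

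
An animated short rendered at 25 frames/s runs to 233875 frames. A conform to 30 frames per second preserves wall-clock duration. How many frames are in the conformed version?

Target frames = source frames × (target rate / source rate) = 233875 × (30)/(25) = 233875 × 6/5 = 280650.

280650 frames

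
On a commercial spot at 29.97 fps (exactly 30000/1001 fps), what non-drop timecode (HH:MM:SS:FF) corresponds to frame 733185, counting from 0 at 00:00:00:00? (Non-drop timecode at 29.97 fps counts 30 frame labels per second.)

733185 ÷ 30 = 24439 full seconds, remainder 15 frames.
24439 s = 6 h 47 min 19 s.
Timecode: 06:47:19:15.

06:47:19:15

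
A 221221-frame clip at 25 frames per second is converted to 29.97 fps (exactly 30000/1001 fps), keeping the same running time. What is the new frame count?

Target frames = source frames × (target rate / source rate) = 221221 × (30000/1001)/(25) = 221221 × 1200/1001 = 265200.

265200 frames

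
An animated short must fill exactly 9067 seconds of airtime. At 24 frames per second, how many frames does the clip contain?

Frames = 9067 × 24 = 217608.

217608 frames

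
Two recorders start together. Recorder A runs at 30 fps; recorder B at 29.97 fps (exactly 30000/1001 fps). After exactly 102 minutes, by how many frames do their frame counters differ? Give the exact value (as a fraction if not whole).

102 min = 6120 s.
A emits 30 × 6120 = 183600 frames; B emits 30000/1001 × 6120 = 183600000/1001.
Difference = 183600/1001 frames (≈ 183.4166); B is behind A.

183600/1001 frames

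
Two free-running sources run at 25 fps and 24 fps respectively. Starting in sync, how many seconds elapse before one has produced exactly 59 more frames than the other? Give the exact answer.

The gap grows by |24 − 25| = 1 frame per second.
Time for a 59-frame gap: 59 ÷ (1) = 59 s.

59 seconds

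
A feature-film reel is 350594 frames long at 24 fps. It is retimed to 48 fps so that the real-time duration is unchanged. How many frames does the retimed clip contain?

Target frames = source frames × (target rate / source rate) = 350594 × (48)/(24) = 350594 × 2 = 701188.

701188 frames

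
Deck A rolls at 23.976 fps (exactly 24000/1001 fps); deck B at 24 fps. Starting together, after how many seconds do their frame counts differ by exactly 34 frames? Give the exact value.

17017/12 seconds

The gap grows by |24 − 24000/1001| = 24/1001 frames per second.
Time for a 34-frame gap: 34 ÷ (24/1001) = 17017/12 s.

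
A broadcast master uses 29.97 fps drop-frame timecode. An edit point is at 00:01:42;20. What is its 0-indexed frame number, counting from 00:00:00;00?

3078

Complete 10-minute blocks: 0, each 17982 frames → 0.
Remaining 1 whole minute in the current block: 1800 + 0 × 1798 = 1800 frames.
Within the current minute: 42 × 30 + 20 − 2 = 1278 (labels ;00/;01 skipped at this minute). Total = 0 + 1800 + 1278 = 3078.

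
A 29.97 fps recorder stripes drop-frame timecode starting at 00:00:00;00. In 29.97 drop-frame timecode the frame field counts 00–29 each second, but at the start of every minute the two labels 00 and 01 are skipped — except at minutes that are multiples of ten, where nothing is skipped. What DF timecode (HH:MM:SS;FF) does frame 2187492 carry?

20:16:29;12

Each 10-minute DF block holds 10 × 60 × 30 − 9 × 2 = 17982 frames. 2187492 ÷ 17982 → 121 full blocks, remainder 11670.
Within the partial block the first minute is 1800 frames and each further minute 1798, so 6 further minute boundaries passed. Total skipped labels = 18 × 121 + 2 × 6 = 2190.
Non-drop label index = 2187492 + 2190 = 2189682; at 30 labels/s that is 20:16:29:12, i.e. DF 20:16:29;12.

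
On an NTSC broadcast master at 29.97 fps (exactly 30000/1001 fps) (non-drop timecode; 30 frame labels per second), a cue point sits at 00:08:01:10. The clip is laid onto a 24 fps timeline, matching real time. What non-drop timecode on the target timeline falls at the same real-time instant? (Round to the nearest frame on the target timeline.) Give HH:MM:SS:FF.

Source frame index: (0×3600 + 8×60 + 1) × 30 + 10 = 14440.
Real time: 14440 / (30000/1001) = 361361/750 s.
Target frame: (361361/750) × (24) = 1445444/125 ≈ 11563.552 → 11564.
At 24 labels/s: frame 11564 → 00:08:01:20.

00:08:01:20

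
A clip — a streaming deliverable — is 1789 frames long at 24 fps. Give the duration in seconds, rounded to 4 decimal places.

Running time = 1789 × 1/24 = 1789/24 s ≈ 74.5417 s.

74.5417 seconds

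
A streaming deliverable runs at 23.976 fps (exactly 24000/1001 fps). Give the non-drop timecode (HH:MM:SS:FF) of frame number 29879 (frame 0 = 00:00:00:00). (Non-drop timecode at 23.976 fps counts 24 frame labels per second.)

00:20:44:23

29879 ÷ 24 = 1244 full seconds, remainder 23 frames.
1244 s = 0 h 20 min 44 s.
Timecode: 00:20:44:23.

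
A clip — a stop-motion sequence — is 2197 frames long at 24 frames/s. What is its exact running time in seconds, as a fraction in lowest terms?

2197/24 seconds

Running time = 2197 ÷ (24) = 2197 × 1/24 = 2197/24 s.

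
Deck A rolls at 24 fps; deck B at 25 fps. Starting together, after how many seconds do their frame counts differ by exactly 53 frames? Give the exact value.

53 seconds

The gap grows by |25 − 24| = 1 frame per second.
Time for a 53-frame gap: 53 ÷ (1) = 53 s.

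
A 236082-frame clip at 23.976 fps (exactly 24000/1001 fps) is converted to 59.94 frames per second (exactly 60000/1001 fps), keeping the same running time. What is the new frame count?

Target frames = source frames × (target rate / source rate) = 236082 × (60000/1001)/(24000/1001) = 236082 × 5/2 = 590205.

590205 frames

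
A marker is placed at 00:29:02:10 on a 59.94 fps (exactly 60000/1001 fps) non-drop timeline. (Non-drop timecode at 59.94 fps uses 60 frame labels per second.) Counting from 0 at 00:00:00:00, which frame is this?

Total seconds to the label: (0 × 3600 + 29 × 60 + 2) = 1742.
Frame index = 1742 × 60 + 10 = 104530.

frame 104530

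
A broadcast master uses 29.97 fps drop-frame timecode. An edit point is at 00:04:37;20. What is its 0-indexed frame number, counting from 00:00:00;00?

As if non-drop at 30 labels/s: (0 × 3600 + 4 × 60 + 37) × 30 + 20 = 8330.
Minute boundaries passed: 4; those not divisible by 10: 4 − 0 = 4; dropped labels = 2 × 4 = 8.
Actual frame index = 8330 − 8 = 8322.

8322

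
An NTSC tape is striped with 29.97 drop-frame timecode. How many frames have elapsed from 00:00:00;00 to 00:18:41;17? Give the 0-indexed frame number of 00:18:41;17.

As if non-drop at 30 labels/s: (0 × 3600 + 18 × 60 + 41) × 30 + 17 = 33647.
Minute boundaries passed: 18; those not divisible by 10: 18 − 1 = 17; dropped labels = 2 × 17 = 34.
Actual frame index = 33647 − 34 = 33613.

33613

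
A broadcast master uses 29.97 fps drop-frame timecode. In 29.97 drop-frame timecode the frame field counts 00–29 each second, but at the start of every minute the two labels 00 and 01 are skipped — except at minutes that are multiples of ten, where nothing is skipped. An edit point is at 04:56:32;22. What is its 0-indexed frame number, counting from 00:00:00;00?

Complete 10-minute blocks: 29, each 17982 frames → 521478.
Remaining 6 whole minutes in the current block: 1800 + 5 × 1798 = 10790 frames.
Within the current minute: 32 × 30 + 22 − 2 = 980 (labels ;00/;01 skipped at this minute). Total = 521478 + 10790 + 980 = 533248.

533248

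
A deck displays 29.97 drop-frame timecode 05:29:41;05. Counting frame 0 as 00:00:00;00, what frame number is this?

592841

Complete 10-minute blocks: 32, each 17982 frames → 575424.
Remaining 9 whole minutes in the current block: 1800 + 8 × 1798 = 16184 frames.
Within the current minute: 41 × 30 + 5 − 2 = 1233 (labels ;00/;01 skipped at this minute). Total = 575424 + 16184 + 1233 = 592841.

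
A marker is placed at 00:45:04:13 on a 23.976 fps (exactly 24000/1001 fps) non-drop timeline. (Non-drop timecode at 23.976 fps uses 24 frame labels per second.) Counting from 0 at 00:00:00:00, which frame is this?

Total seconds to the label: (0 × 3600 + 45 × 60 + 4) = 2704.
Frame index = 2704 × 24 + 13 = 64909.

64909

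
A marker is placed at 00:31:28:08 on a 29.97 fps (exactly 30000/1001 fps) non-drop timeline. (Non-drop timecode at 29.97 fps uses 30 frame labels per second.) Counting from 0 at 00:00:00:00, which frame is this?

frame 56648

Total seconds to the label: (0 × 3600 + 31 × 60 + 28) = 1888.
Frame index = 1888 × 30 + 8 = 56648.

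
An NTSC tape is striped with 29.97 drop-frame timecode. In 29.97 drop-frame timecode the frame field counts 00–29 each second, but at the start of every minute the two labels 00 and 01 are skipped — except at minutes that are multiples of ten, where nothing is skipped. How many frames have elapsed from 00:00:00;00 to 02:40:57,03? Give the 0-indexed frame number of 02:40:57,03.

289425

As if non-drop at 30 labels/s: (2 × 3600 + 40 × 60 + 57) × 30 + 3 = 289713.
Minute boundaries passed: 160; those not divisible by 10: 160 − 16 = 144; dropped labels = 2 × 144 = 288.
Actual frame index = 289713 − 288 = 289425.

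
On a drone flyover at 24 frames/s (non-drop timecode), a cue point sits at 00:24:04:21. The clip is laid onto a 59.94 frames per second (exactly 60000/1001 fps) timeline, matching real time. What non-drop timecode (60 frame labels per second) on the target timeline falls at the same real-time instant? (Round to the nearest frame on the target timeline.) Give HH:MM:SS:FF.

Source frame index: (0×3600 + 24×60 + 4) × 24 + 21 = 34677.
Real time: 34677 / (24) = 11559/8 s.
Target frame: (11559/8) × (60000/1001) = 86692500/1001 ≈ 86605.894 → 86606.
At 60 labels/s: frame 86606 → 00:24:03:26.

00:24:03:26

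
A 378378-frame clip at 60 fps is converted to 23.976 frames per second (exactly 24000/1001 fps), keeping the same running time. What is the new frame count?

Target frames = source frames × (target rate / source rate) = 378378 × (24000/1001)/(60) = 378378 × 400/1001 = 151200.

151200 frames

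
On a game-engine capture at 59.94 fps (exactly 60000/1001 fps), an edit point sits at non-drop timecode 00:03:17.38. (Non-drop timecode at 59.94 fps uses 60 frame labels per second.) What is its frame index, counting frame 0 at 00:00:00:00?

frame 11858

Total seconds to the label: (0 × 3600 + 3 × 60 + 17) = 197.
Frame index = 197 × 60 + 38 = 11858.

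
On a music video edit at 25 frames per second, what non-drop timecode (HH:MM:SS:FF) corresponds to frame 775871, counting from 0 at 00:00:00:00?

775871 ÷ 25 = 31034 full seconds, remainder 21 frames.
31034 s = 8 h 37 min 14 s.
Timecode: 08:37:14:21.

08:37:14:21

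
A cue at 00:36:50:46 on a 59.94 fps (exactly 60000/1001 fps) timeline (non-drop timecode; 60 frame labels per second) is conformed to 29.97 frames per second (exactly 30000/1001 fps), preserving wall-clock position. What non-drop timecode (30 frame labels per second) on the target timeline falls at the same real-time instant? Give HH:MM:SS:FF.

Source frame index: (0×3600 + 36×60 + 50) × 60 + 46 = 132646.
Real time: 132646 / (60000/1001) = 66389323/30000 s.
Target frame: (66389323/30000) × (30000/1001) = 66323.
At 30 labels/s: frame 66323 → 00:36:50:23.

00:36:50:23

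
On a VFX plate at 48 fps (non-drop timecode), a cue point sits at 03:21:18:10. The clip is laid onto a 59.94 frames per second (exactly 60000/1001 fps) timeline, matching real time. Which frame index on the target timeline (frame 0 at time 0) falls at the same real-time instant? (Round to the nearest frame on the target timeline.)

frame 723969

Source frame index: (3×3600 + 21×60 + 18) × 48 + 10 = 579754.
Real time: 579754 / (48) = 289877/24 s.
Target frame: (289877/24) × (60000/1001) = 103527500/143 ≈ 723968.531 → 723969.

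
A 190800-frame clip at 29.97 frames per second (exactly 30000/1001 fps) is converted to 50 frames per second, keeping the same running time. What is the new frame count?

318318 frames

Target frames = source frames × (target rate / source rate) = 190800 × (50)/(30000/1001) = 190800 × 1001/600 = 318318.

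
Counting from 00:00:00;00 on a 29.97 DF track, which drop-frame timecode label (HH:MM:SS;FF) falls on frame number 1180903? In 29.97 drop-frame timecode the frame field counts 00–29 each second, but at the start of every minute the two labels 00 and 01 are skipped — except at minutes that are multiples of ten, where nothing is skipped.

10:56:42;25

Each 10-minute DF block holds 10 × 60 × 30 − 9 × 2 = 17982 frames. 1180903 ÷ 17982 → 65 full blocks, remainder 12073.
Within the partial block the first minute is 1800 frames and each further minute 1798, so 6 further minute boundaries passed. Total skipped labels = 18 × 65 + 2 × 6 = 1182.
Non-drop label index = 1180903 + 1182 = 1182085; at 30 labels/s that is 10:56:42:25, i.e. DF 10:56:42;25.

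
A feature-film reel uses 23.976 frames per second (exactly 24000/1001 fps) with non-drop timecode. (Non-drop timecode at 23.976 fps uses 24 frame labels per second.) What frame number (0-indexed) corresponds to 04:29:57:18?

frame 388746

Total seconds to the label: (4 × 3600 + 29 × 60 + 57) = 16197.
Frame index = 16197 × 24 + 18 = 388746.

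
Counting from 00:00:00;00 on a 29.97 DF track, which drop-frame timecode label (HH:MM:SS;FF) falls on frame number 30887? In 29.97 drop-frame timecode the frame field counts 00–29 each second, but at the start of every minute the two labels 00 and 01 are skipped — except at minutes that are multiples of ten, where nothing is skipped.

00:17:10;19

Ten DF minutes hold 17982 frames, so frame 30887 lies in block 1 (frames 17982–35963) with 12905 frames into that block.
The block's first minute is 1800 frames and the rest 1798 each; 12905 frames reaches minute 7, so 1 × 18 + 7 × 2 = 32 labels have been skipped so far.
Adding those back, label number 30887 + 32 = 30919 at 30 labels/s is 1030 s + 19 f = 0 h 17 min 10 s frame 19, i.e. 00:17:10;19.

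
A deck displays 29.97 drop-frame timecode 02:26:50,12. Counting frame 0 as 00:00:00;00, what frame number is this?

As if non-drop at 30 labels/s: (2 × 3600 + 26 × 60 + 50) × 30 + 12 = 264312.
Minute boundaries passed: 146; those not divisible by 10: 146 − 14 = 132; dropped labels = 2 × 132 = 264.
Actual frame index = 264312 − 264 = 264048.

264048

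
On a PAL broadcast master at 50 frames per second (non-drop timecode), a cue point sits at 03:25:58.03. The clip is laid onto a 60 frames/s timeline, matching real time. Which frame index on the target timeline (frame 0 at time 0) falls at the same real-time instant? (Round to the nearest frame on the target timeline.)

Source frame index: (3×3600 + 25×60 + 58) × 50 + 3 = 617903.
Real time: 617903 / (50) = 617903/50 s.
Target frame: (617903/50) × (60) = 3707418/5 ≈ 741483.600 → 741484.

frame 741484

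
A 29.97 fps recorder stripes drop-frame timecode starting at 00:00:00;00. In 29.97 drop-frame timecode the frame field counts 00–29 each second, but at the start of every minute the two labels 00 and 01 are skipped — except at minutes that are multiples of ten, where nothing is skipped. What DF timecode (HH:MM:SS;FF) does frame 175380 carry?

Each 10-minute DF block holds 10 × 60 × 30 − 9 × 2 = 17982 frames. 175380 ÷ 17982 → 9 full blocks, remainder 13542.
Within the partial block the first minute is 1800 frames and each further minute 1798, so 7 further minute boundaries passed. Total skipped labels = 18 × 9 + 2 × 7 = 176.
Non-drop label index = 175380 + 176 = 175556; at 30 labels/s that is 01:37:31:26, i.e. DF 01:37:31;26.

01:37:31;26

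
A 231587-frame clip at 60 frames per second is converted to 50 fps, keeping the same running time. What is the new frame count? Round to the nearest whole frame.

192989 frames

Frames at target rate = 231587 × (50) / (60) = 1157935/6 ≈ 192989.167.
Nearest whole frame: 192989.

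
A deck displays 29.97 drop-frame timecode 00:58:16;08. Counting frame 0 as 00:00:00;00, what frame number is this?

As if non-drop at 30 labels/s: (0 × 3600 + 58 × 60 + 16) × 30 + 8 = 104888.
Minute boundaries passed: 58; those not divisible by 10: 58 − 5 = 53; dropped labels = 2 × 53 = 106.
Actual frame index = 104888 − 106 = 104782.

104782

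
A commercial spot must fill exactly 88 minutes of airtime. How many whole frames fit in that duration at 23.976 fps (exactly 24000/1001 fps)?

126593 frames

88 min = 5280 s.
Frames = 5280 × 24000/1001 = 11520000/91 ≈ 126593.4066.
Complete frames: 126593.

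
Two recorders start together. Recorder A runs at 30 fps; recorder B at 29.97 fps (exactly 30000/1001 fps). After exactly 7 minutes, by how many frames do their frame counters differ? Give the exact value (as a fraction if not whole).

7 min = 420 s.
A emits 30 × 420 = 12600 frames; B emits 30000/1001 × 420 = 1800000/143.
Difference = 1800/143 frames (≈ 12.5874); B is behind A.

1800/143 frames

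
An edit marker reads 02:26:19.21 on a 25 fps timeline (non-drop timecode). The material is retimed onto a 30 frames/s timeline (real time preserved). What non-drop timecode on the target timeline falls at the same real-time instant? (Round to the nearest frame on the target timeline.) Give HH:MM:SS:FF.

02:26:19:25

Source frame index: (2×3600 + 26×60 + 19) × 25 + 21 = 219496.
Real time: 219496 / (25) = 219496/25 s.
Target frame: (219496/25) × (30) = 1316976/5 ≈ 263395.200 → 263395.
At 30 labels/s: frame 263395 → 02:26:19:25.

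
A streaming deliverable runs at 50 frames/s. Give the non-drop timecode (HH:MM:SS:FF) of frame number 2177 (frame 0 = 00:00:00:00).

2177 ÷ 50 = 43 full seconds, remainder 27 frames.
43 s = 0 h 0 min 43 s.
Timecode: 00:00:43:27.

00:00:43:27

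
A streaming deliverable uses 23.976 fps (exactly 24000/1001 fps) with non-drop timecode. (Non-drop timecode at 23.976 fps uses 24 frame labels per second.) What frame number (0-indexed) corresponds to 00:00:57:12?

1380

Total seconds to the label: (0 × 3600 + 0 × 60 + 57) = 57.
Frame index = 57 × 24 + 12 = 1380.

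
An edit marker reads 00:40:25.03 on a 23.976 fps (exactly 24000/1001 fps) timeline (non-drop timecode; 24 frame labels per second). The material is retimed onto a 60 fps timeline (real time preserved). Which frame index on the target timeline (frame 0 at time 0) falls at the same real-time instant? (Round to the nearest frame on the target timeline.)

frame 145653

Source frame index: (0×3600 + 40×60 + 25) × 24 + 3 = 58203.
Real time: 58203 / (24000/1001) = 19420401/8000 s.
Target frame: (19420401/8000) × (60) = 58261203/400 ≈ 145653.008 → 145653.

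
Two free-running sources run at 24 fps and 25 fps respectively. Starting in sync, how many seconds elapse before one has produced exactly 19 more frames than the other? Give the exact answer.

The gap grows by |25 − 24| = 1 frame per second.
Time for a 19-frame gap: 19 ÷ (1) = 19 s.

19 seconds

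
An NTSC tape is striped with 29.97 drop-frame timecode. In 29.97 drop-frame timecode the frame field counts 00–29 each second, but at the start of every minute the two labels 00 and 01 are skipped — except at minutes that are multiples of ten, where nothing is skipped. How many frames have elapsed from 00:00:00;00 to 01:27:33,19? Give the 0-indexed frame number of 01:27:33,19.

Complete 10-minute blocks: 8, each 17982 frames → 143856.
Remaining 7 whole minutes in the current block: 1800 + 6 × 1798 = 12588 frames.
Within the current minute: 33 × 30 + 19 − 2 = 1007 (labels ;00/;01 skipped at this minute). Total = 143856 + 12588 + 1007 = 157451.

157451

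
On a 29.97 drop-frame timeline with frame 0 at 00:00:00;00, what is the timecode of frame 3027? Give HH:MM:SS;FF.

00:01:40;29

Each 10-minute DF block holds 10 × 60 × 30 − 9 × 2 = 17982 frames. 3027 ÷ 17982 → 0 full blocks, remainder 3027.
Within the partial block the first minute is 1800 frames and each further minute 1798, so 1 further minute boundary passed. Total skipped labels = 18 × 0 + 2 × 1 = 2.
Non-drop label index = 3027 + 2 = 3029; at 30 labels/s that is 00:01:40:29, i.e. DF 00:01:40;29.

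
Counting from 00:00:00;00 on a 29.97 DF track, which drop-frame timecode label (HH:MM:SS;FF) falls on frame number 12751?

00:07:05;15

Each 10-minute DF block holds 10 × 60 × 30 − 9 × 2 = 17982 frames. 12751 ÷ 17982 → 0 full blocks, remainder 12751.
Within the partial block the first minute is 1800 frames and each further minute 1798, so 7 further minute boundaries passed. Total skipped labels = 18 × 0 + 2 × 7 = 14.
Non-drop label index = 12751 + 14 = 12765; at 30 labels/s that is 00:07:05:15, i.e. DF 00:07:05;15.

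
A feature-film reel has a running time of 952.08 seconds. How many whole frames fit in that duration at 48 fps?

45699 frames

Frames = 952.08 × 48 = 1142496/25 ≈ 45699.8400.
Complete frames: 45699.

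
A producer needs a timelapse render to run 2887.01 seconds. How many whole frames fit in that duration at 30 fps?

86610 frames

Frames = 2887.01 × 30 = 866103/10 ≈ 86610.3000.
Complete frames: 86610.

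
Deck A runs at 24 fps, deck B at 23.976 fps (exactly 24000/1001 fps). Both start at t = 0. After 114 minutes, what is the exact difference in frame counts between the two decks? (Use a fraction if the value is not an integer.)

164160/1001 frames

114 min = 6840 s.
A emits 24 × 6840 = 164160 frames; B emits 24000/1001 × 6840 = 164160000/1001.
Difference = 164160/1001 frames (≈ 163.9960); B is behind A.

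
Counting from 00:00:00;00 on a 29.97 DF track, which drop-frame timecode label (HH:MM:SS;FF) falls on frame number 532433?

Ten DF minutes hold 17982 frames, so frame 532433 lies in block 29 (frames 521478–539459) with 10955 frames into that block.
The block's first minute is 1800 frames and the rest 1798 each; 10955 frames reaches minute 6, so 29 × 18 + 6 × 2 = 534 labels have been skipped so far.
Adding those back, label number 532433 + 534 = 532967 at 30 labels/s is 17765 s + 17 f = 4 h 56 min 5 s frame 17, i.e. 04:56:05;17.

04:56:05;17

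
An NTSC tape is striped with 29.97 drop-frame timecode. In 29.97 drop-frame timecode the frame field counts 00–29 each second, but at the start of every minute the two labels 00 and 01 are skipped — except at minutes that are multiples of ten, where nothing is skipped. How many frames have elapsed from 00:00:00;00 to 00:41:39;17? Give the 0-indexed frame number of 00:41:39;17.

As if non-drop at 30 labels/s: (0 × 3600 + 41 × 60 + 39) × 30 + 17 = 74987.
Minute boundaries passed: 41; those not divisible by 10: 41 − 4 = 37; dropped labels = 2 × 37 = 74.
Actual frame index = 74987 − 74 = 74913.

74913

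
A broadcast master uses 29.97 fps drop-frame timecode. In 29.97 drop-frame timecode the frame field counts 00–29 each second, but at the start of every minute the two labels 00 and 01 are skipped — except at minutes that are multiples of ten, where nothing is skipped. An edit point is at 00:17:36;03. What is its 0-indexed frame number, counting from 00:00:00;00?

31651

Complete 10-minute blocks: 1, each 17982 frames → 17982.
Remaining 7 whole minutes in the current block: 1800 + 6 × 1798 = 12588 frames.
Within the current minute: 36 × 30 + 3 − 2 = 1081 (labels ;00/;01 skipped at this minute). Total = 17982 + 12588 + 1081 = 31651.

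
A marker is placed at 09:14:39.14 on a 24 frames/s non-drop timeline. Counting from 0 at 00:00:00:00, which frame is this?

798710

Total seconds to the label: (9 × 3600 + 14 × 60 + 39) = 33279.
Frame index = 33279 × 24 + 14 = 798710.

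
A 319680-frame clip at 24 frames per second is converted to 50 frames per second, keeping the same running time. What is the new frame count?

666000 frames

Target frames = source frames × (target rate / source rate) = 319680 × (50)/(24) = 319680 × 25/12 = 666000.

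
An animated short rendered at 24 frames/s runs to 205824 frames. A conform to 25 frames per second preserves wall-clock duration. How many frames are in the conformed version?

214400 frames

Target frames = source frames × (target rate / source rate) = 205824 × (25)/(24) = 205824 × 25/24 = 214400.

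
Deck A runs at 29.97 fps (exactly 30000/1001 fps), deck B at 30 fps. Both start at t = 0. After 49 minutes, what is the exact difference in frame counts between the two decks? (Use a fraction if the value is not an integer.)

49 min = 2940 s.
A emits 30000/1001 × 2940 = 12600000/143 frames; B emits 30 × 2940 = 88200.
Difference = 12600/143 frames (≈ 88.1119); B is ahead of A.

12600/143 frames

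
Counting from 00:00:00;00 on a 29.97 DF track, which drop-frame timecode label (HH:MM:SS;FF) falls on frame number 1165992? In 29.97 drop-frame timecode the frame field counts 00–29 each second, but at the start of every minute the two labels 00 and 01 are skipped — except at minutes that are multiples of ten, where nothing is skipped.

10:48:25;10

Each 10-minute DF block holds 10 × 60 × 30 − 9 × 2 = 17982 frames. 1165992 ÷ 17982 → 64 full blocks, remainder 15144.
Within the partial block the first minute is 1800 frames and each further minute 1798, so 8 further minute boundaries passed. Total skipped labels = 18 × 64 + 2 × 8 = 1168.
Non-drop label index = 1165992 + 1168 = 1167160; at 30 labels/s that is 10:48:25:10, i.e. DF 10:48:25;10.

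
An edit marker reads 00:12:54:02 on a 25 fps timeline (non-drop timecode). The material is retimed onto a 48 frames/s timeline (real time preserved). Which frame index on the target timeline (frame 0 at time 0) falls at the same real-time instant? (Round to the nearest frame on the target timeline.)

Source frame index: (0×3600 + 12×60 + 54) × 25 + 2 = 19352.
Real time: 19352 / (25) = 19352/25 s.
Target frame: (19352/25) × (48) = 928896/25 ≈ 37155.840 → 37156.

frame 37156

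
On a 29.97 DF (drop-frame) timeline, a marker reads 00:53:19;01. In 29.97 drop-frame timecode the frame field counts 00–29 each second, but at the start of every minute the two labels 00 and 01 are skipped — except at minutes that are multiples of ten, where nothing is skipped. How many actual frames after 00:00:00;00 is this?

95875

Complete 10-minute blocks: 5, each 17982 frames → 89910.
Remaining 3 whole minutes in the current block: 1800 + 2 × 1798 = 5396 frames.
Within the current minute: 19 × 30 + 1 − 2 = 569 (labels ;00/;01 skipped at this minute). Total = 89910 + 5396 + 569 = 95875.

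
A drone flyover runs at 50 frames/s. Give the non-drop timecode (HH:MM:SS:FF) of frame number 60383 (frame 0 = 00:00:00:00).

00:20:07:33

60383 ÷ 50 = 1207 full seconds, remainder 33 frames.
1207 s = 0 h 20 min 7 s.
Timecode: 00:20:07:33.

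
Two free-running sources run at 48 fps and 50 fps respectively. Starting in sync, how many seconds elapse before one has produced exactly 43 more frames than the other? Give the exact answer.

The gap grows by |50 − 48| = 2 frames per second.
Time for a 43-frame gap: 43 ÷ (2) = 21.5 s.

21.5 seconds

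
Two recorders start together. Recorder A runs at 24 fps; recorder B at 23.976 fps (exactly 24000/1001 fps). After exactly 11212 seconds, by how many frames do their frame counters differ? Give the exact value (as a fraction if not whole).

A emits 24 × 11212 = 269088 frames; B emits 24000/1001 × 11212 = 269088000/1001.
Difference = 269088/1001 frames (≈ 268.8192); B is behind A.

269088/1001 frames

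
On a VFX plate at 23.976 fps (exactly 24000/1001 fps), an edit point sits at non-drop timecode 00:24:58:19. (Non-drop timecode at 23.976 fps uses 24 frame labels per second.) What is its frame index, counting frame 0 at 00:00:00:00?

35971

Total seconds to the label: (0 × 3600 + 24 × 60 + 58) = 1498.
Frame index = 1498 × 24 + 19 = 35971.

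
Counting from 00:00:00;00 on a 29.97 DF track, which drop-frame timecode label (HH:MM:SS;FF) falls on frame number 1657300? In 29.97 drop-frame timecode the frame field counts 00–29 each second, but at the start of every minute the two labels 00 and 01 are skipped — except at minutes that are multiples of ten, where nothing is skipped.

Each 10-minute DF block holds 10 × 60 × 30 − 9 × 2 = 17982 frames. 1657300 ÷ 17982 → 92 full blocks, remainder 2956.
Within the partial block the first minute is 1800 frames and each further minute 1798, so 1 further minute boundary passed. Total skipped labels = 18 × 92 + 2 × 1 = 1658.
Non-drop label index = 1657300 + 1658 = 1658958; at 30 labels/s that is 15:21:38:18, i.e. DF 15:21:38;18.

15:21:38;18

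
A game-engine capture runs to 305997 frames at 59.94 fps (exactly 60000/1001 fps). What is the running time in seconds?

5105.04995 seconds

Running time = 305997 / (60000/1001) = 5105.04995 s.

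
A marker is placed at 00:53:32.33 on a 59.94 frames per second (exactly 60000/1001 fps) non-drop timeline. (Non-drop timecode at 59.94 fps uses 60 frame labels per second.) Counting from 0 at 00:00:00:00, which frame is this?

192753

Total seconds to the label: (0 × 3600 + 53 × 60 + 32) = 3212.
Frame index = 3212 × 60 + 33 = 192753.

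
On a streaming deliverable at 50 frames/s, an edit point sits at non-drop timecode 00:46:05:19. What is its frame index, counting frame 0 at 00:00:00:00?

138269

Total seconds to the label: (0 × 3600 + 46 × 60 + 5) = 2765.
Frame index = 2765 × 50 + 19 = 138269.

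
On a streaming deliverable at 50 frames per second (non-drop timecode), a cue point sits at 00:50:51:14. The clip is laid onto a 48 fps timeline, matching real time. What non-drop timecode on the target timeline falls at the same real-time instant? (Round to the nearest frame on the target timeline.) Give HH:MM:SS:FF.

Source frame index: (0×3600 + 50×60 + 51) × 50 + 14 = 152564.
Real time: 152564 / (50) = 76282/25 s.
Target frame: (76282/25) × (48) = 3661536/25 ≈ 146461.440 → 146461.
At 48 labels/s: frame 146461 → 00:50:51:13.

00:50:51:13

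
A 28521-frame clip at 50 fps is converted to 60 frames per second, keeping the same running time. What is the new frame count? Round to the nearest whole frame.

34225 frames

Frames at target rate = 28521 × (60) / (50) = 171126/5 ≈ 34225.200.
Nearest whole frame: 34225.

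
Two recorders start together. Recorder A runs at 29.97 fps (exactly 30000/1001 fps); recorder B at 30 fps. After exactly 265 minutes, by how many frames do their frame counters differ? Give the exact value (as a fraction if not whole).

477000/1001 frames

265 min = 15900 s.
A emits 30000/1001 × 15900 = 477000000/1001 frames; B emits 30 × 15900 = 477000.
Difference = 477000/1001 frames (≈ 476.5235); B is ahead of A.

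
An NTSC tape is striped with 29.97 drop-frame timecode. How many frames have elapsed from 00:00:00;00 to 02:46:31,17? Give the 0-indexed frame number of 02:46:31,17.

299447

Complete 10-minute blocks: 16, each 17982 frames → 287712.
Remaining 6 whole minutes in the current block: 1800 + 5 × 1798 = 10790 frames.
Within the current minute: 31 × 30 + 17 − 2 = 945 (labels ;00/;01 skipped at this minute). Total = 287712 + 10790 + 945 = 299447.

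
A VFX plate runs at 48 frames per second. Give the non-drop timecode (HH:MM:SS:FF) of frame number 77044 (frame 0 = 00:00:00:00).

00:26:45:04

77044 ÷ 48 = 1605 full seconds, remainder 4 frames.
1605 s = 0 h 26 min 45 s.
Timecode: 00:26:45:04.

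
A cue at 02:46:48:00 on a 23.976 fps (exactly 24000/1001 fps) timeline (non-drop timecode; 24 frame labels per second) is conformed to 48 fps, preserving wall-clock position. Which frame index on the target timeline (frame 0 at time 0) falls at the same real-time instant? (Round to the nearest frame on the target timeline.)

frame 480864

Source frame index: (2×3600 + 46×60 + 48) × 24 + 0 = 240192.
Real time: 240192 / (24000/1001) = 1252251/125 s.
Target frame: (1252251/125) × (48) = 60108048/125 ≈ 480864.384 → 480864.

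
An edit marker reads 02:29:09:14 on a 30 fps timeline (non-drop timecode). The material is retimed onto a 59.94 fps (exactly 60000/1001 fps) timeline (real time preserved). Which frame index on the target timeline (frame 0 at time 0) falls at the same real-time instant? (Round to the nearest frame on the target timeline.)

Source frame index: (2×3600 + 29×60 + 9) × 30 + 14 = 268484.
Real time: 268484 / (30) = 134242/15 s.
Target frame: (134242/15) × (60000/1001) = 536968000/1001 ≈ 536431.568 → 536432.

frame 536432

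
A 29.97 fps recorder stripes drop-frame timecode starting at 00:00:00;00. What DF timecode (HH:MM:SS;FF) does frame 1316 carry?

00:00:43;26

Each 10-minute DF block holds 10 × 60 × 30 − 9 × 2 = 17982 frames. 1316 ÷ 17982 → 0 full blocks, remainder 1316.
Within the partial block the first minute is 1800 frames and each further minute 1798, so 0 further minute boundaries passed. Total skipped labels = 18 × 0 + 2 × 0 = 0.
Non-drop label index = 1316 + 0 = 1316; at 30 labels/s that is 00:00:43:26, i.e. DF 00:00:43;26.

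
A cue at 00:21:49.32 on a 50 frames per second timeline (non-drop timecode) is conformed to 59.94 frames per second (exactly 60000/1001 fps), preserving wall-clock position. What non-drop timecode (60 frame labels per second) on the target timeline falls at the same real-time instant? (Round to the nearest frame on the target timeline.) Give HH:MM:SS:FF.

00:21:48:20

Source frame index: (0×3600 + 21×60 + 49) × 50 + 32 = 65482.
Real time: 65482 / (50) = 32741/25 s.
Target frame: (32741/25) × (60000/1001) = 78578400/1001 ≈ 78499.900 → 78500.
At 60 labels/s: frame 78500 → 00:21:48:20.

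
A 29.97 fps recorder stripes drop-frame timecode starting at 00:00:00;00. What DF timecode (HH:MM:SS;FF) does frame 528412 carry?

04:53:51;10

Ten DF minutes hold 17982 frames, so frame 528412 lies in block 29 (frames 521478–539459) with 6934 frames into that block.
The block's first minute is 1800 frames and the rest 1798 each; 6934 frames reaches minute 3, so 29 × 18 + 3 × 2 = 528 labels have been skipped so far.
Adding those back, label number 528412 + 528 = 528940 at 30 labels/s is 17631 s + 10 f = 4 h 53 min 51 s frame 10, i.e. 04:53:51;10.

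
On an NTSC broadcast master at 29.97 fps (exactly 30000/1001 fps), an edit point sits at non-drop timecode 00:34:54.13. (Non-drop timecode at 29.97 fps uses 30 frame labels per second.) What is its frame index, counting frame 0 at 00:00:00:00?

Total seconds to the label: (0 × 3600 + 34 × 60 + 54) = 2094.
Frame index = 2094 × 30 + 13 = 62833.

frame 62833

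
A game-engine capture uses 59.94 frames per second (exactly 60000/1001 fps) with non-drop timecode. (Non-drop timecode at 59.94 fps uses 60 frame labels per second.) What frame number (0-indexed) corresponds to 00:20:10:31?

frame 72631

Total seconds to the label: (0 × 3600 + 20 × 60 + 10) = 1210.
Frame index = 1210 × 60 + 31 = 72631.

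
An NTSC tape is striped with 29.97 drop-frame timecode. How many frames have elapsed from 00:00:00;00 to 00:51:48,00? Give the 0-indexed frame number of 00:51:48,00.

Complete 10-minute blocks: 5, each 17982 frames → 89910.
Remaining 1 whole minute in the current block: 1800 + 0 × 1798 = 1800 frames.
Within the current minute: 48 × 30 + 0 − 2 = 1438 (labels ;00/;01 skipped at this minute). Total = 89910 + 1800 + 1438 = 93148.

93148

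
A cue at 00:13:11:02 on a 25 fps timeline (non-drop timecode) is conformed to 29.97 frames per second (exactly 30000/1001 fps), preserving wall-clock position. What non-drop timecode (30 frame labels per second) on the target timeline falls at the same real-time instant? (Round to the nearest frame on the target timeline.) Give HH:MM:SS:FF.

00:13:10:09

Source frame index: (0×3600 + 13×60 + 11) × 25 + 2 = 19777.
Real time: 19777 / (25) = 19777/25 s.
Target frame: (19777/25) × (30000/1001) = 23732400/1001 ≈ 23708.691 → 23709.
At 30 labels/s: frame 23709 → 00:13:10:09.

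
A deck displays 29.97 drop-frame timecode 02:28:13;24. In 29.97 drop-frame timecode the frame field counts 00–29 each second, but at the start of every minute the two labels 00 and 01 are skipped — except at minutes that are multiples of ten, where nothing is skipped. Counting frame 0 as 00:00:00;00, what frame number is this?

266546

Complete 10-minute blocks: 14, each 17982 frames → 251748.
Remaining 8 whole minutes in the current block: 1800 + 7 × 1798 = 14386 frames.
Within the current minute: 13 × 30 + 24 − 2 = 412 (labels ;00/;01 skipped at this minute). Total = 251748 + 14386 + 412 = 266546.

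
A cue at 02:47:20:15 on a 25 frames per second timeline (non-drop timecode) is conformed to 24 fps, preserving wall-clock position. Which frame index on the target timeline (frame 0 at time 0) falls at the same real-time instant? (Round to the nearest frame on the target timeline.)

Source frame index: (2×3600 + 47×60 + 20) × 25 + 15 = 251015.
Real time: 251015 / (25) = 50203/5 s.
Target frame: (50203/5) × (24) = 1204872/5 ≈ 240974.400 → 240974.

frame 240974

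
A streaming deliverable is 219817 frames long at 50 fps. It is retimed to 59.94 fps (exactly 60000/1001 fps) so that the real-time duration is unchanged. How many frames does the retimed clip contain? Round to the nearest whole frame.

263517 frames

Frames at target rate = 219817 × (60000/1001) / (50) = 20290800/77 ≈ 263516.883.
Nearest whole frame: 263517.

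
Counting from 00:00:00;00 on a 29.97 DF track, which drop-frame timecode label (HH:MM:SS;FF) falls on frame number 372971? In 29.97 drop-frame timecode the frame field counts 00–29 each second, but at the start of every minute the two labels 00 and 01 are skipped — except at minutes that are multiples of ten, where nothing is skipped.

Ten DF minutes hold 17982 frames, so frame 372971 lies in block 20 (frames 359640–377621) with 13331 frames into that block.
The block's first minute is 1800 frames and the rest 1798 each; 13331 frames reaches minute 7, so 20 × 18 + 7 × 2 = 374 labels have been skipped so far.
Adding those back, label number 372971 + 374 = 373345 at 30 labels/s is 12444 s + 25 f = 3 h 27 min 24 s frame 25, i.e. 03:27:24;25.

03:27:24;25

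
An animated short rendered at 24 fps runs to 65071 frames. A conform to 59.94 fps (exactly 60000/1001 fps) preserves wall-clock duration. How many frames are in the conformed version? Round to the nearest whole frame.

Frames at target rate = 65071 × (60000/1001) / (24) = 162677500/1001 ≈ 162514.985.
Nearest whole frame: 162515.

162515 frames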